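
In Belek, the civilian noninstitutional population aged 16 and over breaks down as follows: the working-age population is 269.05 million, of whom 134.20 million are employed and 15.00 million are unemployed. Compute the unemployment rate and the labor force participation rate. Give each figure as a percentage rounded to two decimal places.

Unemployment rate ≈ 10.05%; labor force participation rate ≈ 55.45%.

Labor force = employed + unemployed = 134.20 + 15.00 = 149.20 million.
Unemployment rate = 15.00 / 149.20 = 10.05%.
Labor force participation rate = 149.20 / 269.05 = 55.45%.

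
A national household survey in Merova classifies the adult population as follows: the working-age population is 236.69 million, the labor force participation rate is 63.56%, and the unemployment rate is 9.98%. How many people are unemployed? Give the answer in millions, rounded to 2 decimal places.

Labor force = 0.6356 × 236.69 = 150.44 million.
Unemployed = 0.0998 × 150.44 ≈ 15.01 million.

About 15.01 million are unemployed.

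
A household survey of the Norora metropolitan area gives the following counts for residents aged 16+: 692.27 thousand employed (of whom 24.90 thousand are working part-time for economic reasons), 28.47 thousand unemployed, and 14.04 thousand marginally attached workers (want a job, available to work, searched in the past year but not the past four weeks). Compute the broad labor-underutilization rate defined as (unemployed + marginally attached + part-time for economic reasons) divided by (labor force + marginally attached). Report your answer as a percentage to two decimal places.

Labor force = 692.27 + 28.47 = 720.74 thousand.
Numerator = 28.47 + 14.04 + 24.90 = 67.41 thousand.
Denominator = 720.74 + 14.04 = 734.78 thousand.
Broad rate = 67.41 / 734.78 = 9.17%.

Broad underutilization rate ≈ 9.17%.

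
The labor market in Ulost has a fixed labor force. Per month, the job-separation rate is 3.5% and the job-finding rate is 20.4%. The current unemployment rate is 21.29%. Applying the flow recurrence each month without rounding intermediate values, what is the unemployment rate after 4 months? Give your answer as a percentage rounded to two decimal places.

Unemployment rate after four months ≈ 16.87%.

With a fixed labor force, u_{t+1} = u_t + s·(1−u_t) − f·u_t = u_t·(1−s−f) + s.
Here 1−s−f = 0.761 and s = 0.035.
u_1 = 0.212900 × 0.761 + 0.035 = 0.197017.
u_2 = 0.197017 × 0.761 + 0.035 = 0.184930.
u_3 = 0.184930 × 0.761 + 0.035 = 0.175732.
u_4 = 0.175732 × 0.761 + 0.035 = 0.168732.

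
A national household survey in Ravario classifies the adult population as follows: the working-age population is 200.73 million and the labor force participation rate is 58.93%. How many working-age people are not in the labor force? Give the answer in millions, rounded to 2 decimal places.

About 82.44 million are not in the labor force.

Share not in the labor force = 1 − 0.5893 = 0.4107.
Not in labor force = 0.4107 × 200.73 ≈ 82.44 million.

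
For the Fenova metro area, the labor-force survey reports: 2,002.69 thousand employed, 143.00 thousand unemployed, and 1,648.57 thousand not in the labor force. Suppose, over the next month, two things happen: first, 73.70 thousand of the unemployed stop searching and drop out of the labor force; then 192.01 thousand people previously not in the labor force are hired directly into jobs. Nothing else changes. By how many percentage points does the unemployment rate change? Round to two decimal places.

The unemployment rate changes by −3.60 percentage points.

Initially, labor force = 2,002.69 + 143.00 = 2,145.69 thousand, so u = 143.00/2,145.69 = 6.66%.
After the first change, unemployed and labor force both fall by 73.70 → E = 2,002.69, U = 69.30, labor force = 2,071.99 thousand.
After the second change, employed and labor force both rise by 192.01; unemployed unchanged → E = 2,194.70, U = 69.30, labor force = 2,264.00 thousand.
New unemployment rate = 69.30 / 2,264.00 = 3.06%.
Change = 3.06% − 6.66% = −3.60 percentage points.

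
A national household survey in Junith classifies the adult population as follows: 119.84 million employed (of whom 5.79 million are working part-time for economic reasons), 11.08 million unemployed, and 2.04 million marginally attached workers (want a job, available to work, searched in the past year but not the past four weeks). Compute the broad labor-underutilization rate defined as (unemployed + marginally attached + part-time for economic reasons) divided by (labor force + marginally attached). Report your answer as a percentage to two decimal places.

Labor force = 119.84 + 11.08 = 130.92 million.
Numerator = 11.08 + 2.04 + 5.79 = 18.91 million.
Denominator = 130.92 + 2.04 = 132.96 million.
Broad rate = 18.91 / 132.96 = 14.22%.

Broad underutilization rate ≈ 14.22%.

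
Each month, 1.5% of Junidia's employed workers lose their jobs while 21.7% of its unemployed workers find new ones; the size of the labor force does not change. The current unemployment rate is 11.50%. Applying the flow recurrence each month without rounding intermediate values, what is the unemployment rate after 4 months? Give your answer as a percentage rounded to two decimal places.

Unemployment rate after four months ≈ 8.22%.

With a fixed labor force, u_{t+1} = u_t + s·(1−u_t) − f·u_t = u_t·(1−s−f) + s.
Here 1−s−f = 0.768 and s = 0.015.
u_1 = 0.115000 × 0.768 + 0.015 = 0.103320.
u_2 = 0.103320 × 0.768 + 0.015 = 0.094350.
u_3 = 0.094350 × 0.768 + 0.015 = 0.087461.
u_4 = 0.087461 × 0.768 + 0.015 = 0.082170.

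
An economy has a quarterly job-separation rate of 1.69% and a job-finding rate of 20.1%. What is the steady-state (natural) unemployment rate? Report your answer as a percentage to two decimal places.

Steady-state unemployment rate ≈ 7.76%.

At steady state the flows balance: s·E = f·U, so U/(E+U) = s/(s+f).
u* = 1.69 / (1.69 + 20.1) = 1.69 / 21.79 = 7.76%.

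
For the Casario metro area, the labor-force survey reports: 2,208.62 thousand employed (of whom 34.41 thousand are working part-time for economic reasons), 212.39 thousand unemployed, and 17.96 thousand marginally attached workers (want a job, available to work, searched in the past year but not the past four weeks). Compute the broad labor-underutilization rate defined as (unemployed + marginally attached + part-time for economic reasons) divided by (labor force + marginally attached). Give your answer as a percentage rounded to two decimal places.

Broad underutilization rate ≈ 10.86%.

Labor force = 2,208.62 + 212.39 = 2,421.01 thousand.
Numerator = 212.39 + 17.96 + 34.41 = 264.76 thousand.
Denominator = 2,421.01 + 17.96 = 2,438.97 thousand.
Broad rate = 264.76 / 2,438.97 = 10.86%.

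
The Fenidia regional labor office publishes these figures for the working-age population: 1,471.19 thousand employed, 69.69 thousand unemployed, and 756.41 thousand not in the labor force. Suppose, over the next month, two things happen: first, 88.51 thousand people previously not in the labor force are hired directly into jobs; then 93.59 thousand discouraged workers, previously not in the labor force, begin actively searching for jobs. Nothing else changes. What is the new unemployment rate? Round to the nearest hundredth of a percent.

Initially, labor force = 1,471.19 + 69.69 = 1,540.88 thousand, so u = 69.69/1,540.88 = 4.52%.
After the first change, employed and labor force both rise by 88.51; unemployed unchanged → E = 1,559.70, U = 69.69, labor force = 1,629.39 thousand.
After the second change, unemployed and labor force both rise by 93.59 → E = 1,559.70, U = 163.28, labor force = 1,722.98 thousand.
New unemployment rate = 163.28 / 1,722.98 = 9.48%.

New unemployment rate ≈ 9.48%.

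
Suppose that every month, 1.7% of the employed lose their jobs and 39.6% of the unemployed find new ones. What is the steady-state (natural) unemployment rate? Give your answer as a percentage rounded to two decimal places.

At steady state the flows balance: s·E = f·U, so U/(E+U) = s/(s+f).
u* = 1.7 / (1.7 + 39.6) = 1.7 / 41.30 = 4.12%.

Steady-state unemployment rate ≈ 4.12%.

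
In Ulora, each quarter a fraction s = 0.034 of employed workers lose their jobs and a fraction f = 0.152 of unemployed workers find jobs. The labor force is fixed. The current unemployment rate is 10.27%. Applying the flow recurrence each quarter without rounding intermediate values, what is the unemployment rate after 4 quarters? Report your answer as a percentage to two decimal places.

With a fixed labor force, u_{t+1} = u_t + s·(1−u_t) − f·u_t = u_t·(1−s−f) + s.
Here 1−s−f = 0.814 and s = 0.034.
u_1 = 0.102700 × 0.814 + 0.034 = 0.117598.
u_2 = 0.117598 × 0.814 + 0.034 = 0.129725.
u_3 = 0.129725 × 0.814 + 0.034 = 0.139596.
u_4 = 0.139596 × 0.814 + 0.034 = 0.147631.

Unemployment rate after four quarters ≈ 14.76%.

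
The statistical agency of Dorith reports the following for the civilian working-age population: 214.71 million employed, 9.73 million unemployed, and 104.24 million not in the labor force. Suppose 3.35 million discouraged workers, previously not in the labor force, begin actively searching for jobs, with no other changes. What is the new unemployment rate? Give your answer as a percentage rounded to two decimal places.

New unemployment rate ≈ 5.74%.

Initially, labor force = 214.71 + 9.73 = 224.44 million, so u = 9.73/224.44 = 4.34%.
After the change, unemployed and labor force both rise by 3.35 → E = 214.71, U = 13.08, labor force = 227.79 million.
New unemployment rate = 13.08 / 227.79 = 5.74%.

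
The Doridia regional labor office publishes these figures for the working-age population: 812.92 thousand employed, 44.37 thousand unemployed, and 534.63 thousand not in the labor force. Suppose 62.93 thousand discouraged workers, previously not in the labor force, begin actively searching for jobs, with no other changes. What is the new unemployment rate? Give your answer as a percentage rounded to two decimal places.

New unemployment rate ≈ 11.66%.

Initially, labor force = 812.92 + 44.37 = 857.29 thousand, so u = 44.37/857.29 = 5.18%.
After the change, unemployed and labor force both rise by 62.93 → E = 812.92, U = 107.30, labor force = 920.22 thousand.
New unemployment rate = 107.30 / 920.22 = 11.66%.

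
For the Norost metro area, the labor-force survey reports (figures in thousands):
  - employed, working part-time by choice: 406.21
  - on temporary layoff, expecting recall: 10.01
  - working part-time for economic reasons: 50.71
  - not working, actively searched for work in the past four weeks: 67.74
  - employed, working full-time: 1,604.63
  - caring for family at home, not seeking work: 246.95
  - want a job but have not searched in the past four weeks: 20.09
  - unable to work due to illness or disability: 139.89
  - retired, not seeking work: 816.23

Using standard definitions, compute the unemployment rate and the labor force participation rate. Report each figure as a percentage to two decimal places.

Unemployment rate ≈ 3.63%; labor force participation rate ≈ 63.62%.

Employed = 406.21 + 50.71 + 1,604.63 = 2,061.55 thousand (anyone who worked, including part-time for economic reasons, counts as employed).
Unemployed = 10.01 + 67.74 = 77.75 thousand (jobless and actively searching, or on temporary layoff).
Labor force = 2,061.55 + 77.75 = 2,139.30 thousand.
Not in labor force = 246.95 + 20.09 + 139.89 + 816.23 = 1,223.16 thousand (those not working and not actively searching are outside the labor force — including those who want a job but have given up searching).
Civilian working-age population = 2,139.30 + 1,223.16 = 3,362.46 thousand.
Unemployment rate = 77.75 / 2,139.30 = 3.63%.
Labor force participation rate = 2,139.30 / 3,362.46 = 63.62%.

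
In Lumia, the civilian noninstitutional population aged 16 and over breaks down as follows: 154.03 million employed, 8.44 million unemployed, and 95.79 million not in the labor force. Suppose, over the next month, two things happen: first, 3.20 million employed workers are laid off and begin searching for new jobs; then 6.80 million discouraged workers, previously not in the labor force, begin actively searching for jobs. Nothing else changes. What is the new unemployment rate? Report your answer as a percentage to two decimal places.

Initially, labor force = 154.03 + 8.44 = 162.47 million, so u = 8.44/162.47 = 5.19%.
After the first change, employed falls and unemployed rises by 3.20; labor force unchanged → E = 150.83, U = 11.64, labor force = 162.47 million.
After the second change, unemployed and labor force both rise by 6.80 → E = 150.83, U = 18.44, labor force = 169.27 million.
New unemployment rate = 18.44 / 169.27 = 10.89%.

New unemployment rate ≈ 10.89%.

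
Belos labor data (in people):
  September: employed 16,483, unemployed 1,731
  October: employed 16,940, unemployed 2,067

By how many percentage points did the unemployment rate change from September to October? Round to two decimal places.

September: labor force = 16,483 + 1,731 = 18,214; u = 1,731/18,214 = 9.50%.
October: labor force = 16,940 + 2,067 = 19,007; u = 2,067/19,007 = 10.87%.
Change = 10.87% − 9.50% = +1.37 pp.

The unemployment rate changed by +1.37 percentage points.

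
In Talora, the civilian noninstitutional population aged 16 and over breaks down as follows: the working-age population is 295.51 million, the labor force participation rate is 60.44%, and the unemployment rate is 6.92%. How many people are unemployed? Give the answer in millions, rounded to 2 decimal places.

Labor force = 0.6044 × 295.51 = 178.61 million.
Unemployed = 0.0692 × 178.61 ≈ 12.36 million.

About 12.36 million are unemployed.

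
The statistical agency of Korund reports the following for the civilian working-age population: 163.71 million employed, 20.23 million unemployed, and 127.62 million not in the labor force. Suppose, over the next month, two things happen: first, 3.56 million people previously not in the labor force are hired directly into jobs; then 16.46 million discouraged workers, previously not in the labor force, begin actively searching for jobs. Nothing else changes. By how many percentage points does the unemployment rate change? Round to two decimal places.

The unemployment rate changes by +6.99 percentage points.

Initially, labor force = 163.71 + 20.23 = 183.94 million, so u = 20.23/183.94 = 11.00%.
After the first change, employed and labor force both rise by 3.56; unemployed unchanged → E = 167.27, U = 20.23, labor force = 187.50 million.
After the second change, unemployed and labor force both rise by 16.46 → E = 167.27, U = 36.69, labor force = 203.96 million.
New unemployment rate = 36.69 / 203.96 = 17.99%.
Change = 17.99% − 11.00% = +6.99 percentage points.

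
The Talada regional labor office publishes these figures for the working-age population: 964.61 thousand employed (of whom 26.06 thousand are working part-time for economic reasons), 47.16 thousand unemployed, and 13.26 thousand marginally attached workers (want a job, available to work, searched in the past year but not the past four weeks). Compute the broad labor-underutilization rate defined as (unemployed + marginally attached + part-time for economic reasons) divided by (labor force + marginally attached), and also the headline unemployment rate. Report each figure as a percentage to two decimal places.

Broad underutilization rate ≈ 8.44%; headline unemployment rate ≈ 4.66%.

Labor force = 964.61 + 47.16 = 1,011.77 thousand.
Numerator = 47.16 + 13.26 + 26.06 = 86.48 thousand.
Denominator = 1,011.77 + 13.26 = 1,025.03 thousand.
Broad rate = 86.48 / 1,025.03 = 8.44%.
Headline unemployment rate = 47.16 / 1,011.77 = 4.66%.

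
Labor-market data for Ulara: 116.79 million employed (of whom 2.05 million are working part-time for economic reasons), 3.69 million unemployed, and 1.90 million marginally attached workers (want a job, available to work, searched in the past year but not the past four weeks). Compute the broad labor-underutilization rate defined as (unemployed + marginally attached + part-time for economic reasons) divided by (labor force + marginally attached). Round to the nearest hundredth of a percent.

Broad underutilization rate ≈ 6.24%.

Labor force = 116.79 + 3.69 = 120.48 million.
Numerator = 3.69 + 1.90 + 2.05 = 7.64 million.
Denominator = 120.48 + 1.90 = 122.38 million.
Broad rate = 7.64 / 122.38 = 6.24%.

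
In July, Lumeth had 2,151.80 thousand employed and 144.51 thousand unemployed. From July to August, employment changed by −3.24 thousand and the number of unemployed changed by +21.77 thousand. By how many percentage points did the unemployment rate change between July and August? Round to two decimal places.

July: labor force = 2,151.80 + 144.51 = 2,296.31; u = 144.51/2,296.31 = 6.29%.
August: labor force = 2,148.56 + 166.28 = 2,314.84; u = 166.28/2,314.84 = 7.18%.
Change = 7.18% − 6.29% = +0.89 pp.

The unemployment rate changed by +0.89 percentage points.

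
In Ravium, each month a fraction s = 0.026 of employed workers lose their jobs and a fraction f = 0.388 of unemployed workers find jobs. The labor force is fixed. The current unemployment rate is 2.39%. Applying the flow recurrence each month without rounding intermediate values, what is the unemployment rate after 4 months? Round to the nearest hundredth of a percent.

Unemployment rate after four months ≈ 5.82%.

With a fixed labor force, u_{t+1} = u_t + s·(1−u_t) − f·u_t = u_t·(1−s−f) + s.
Here 1−s−f = 0.586 and s = 0.026.
u_1 = 0.023900 × 0.586 + 0.026 = 0.040005.
u_2 = 0.040005 × 0.586 + 0.026 = 0.049443.
u_3 = 0.049443 × 0.586 + 0.026 = 0.054974.
u_4 = 0.054974 × 0.586 + 0.026 = 0.058215.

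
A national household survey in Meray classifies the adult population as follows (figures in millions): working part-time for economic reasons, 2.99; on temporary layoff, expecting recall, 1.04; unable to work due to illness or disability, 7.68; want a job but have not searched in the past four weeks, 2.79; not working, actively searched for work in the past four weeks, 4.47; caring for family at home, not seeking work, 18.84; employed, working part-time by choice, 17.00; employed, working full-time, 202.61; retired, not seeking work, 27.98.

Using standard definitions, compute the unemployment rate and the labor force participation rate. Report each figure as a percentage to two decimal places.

Employed = 2.99 + 17.00 + 202.61 = 222.60 million (anyone who worked, including part-time for economic reasons, counts as employed).
Unemployed = 1.04 + 4.47 = 5.51 million (jobless and actively searching, or on temporary layoff).
Labor force = 222.60 + 5.51 = 228.11 million.
Not in labor force = 7.68 + 2.79 + 18.84 + 27.98 = 57.29 million (those not working and not actively searching are outside the labor force — including those who want a job but have given up searching).
Civilian working-age population = 228.11 + 57.29 = 285.40 million.
Unemployment rate = 5.51 / 228.11 = 2.42%.
Labor force participation rate = 228.11 / 285.40 = 79.93%.

Unemployment rate ≈ 2.42%; labor force participation rate ≈ 79.93%.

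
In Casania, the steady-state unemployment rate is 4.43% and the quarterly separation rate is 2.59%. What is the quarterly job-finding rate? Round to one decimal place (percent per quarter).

From u* = s/(s+f): f = s·(1−u)/u.
f = 2.59 × (1 − 0.0443) / 0.0443 = 2.4753 / 0.0443 ≈ 55.9% per quarter.

Job-finding rate ≈ 55.9% per quarter.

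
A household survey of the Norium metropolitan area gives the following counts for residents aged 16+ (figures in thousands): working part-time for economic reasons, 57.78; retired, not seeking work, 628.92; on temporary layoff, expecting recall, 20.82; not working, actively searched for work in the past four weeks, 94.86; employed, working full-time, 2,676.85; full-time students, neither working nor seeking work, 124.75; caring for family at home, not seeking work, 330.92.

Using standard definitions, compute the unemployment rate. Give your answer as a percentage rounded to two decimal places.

Employed = 57.78 + 2,676.85 = 2,734.63 thousand (anyone who worked, including part-time for economic reasons, counts as employed).
Unemployed = 20.82 + 94.86 = 115.68 thousand (jobless and actively searching, or on temporary layoff).
Labor force = 2,734.63 + 115.68 = 2,850.31 thousand.
Unemployment rate = 115.68 / 2,850.31 = 4.06%.

Unemployment rate ≈ 4.06%.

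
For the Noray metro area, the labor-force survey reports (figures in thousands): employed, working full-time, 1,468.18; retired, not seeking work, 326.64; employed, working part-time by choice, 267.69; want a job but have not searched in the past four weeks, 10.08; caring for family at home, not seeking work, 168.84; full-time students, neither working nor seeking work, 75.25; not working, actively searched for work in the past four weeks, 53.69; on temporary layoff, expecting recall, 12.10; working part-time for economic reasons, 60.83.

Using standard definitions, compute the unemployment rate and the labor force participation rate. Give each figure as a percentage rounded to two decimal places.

Unemployment rate ≈ 3.53%; labor force participation rate ≈ 76.23%.

Employed = 1,468.18 + 267.69 + 60.83 = 1,796.70 thousand (anyone who worked, including part-time for economic reasons, counts as employed).
Unemployed = 53.69 + 12.10 = 65.79 thousand (jobless and actively searching, or on temporary layoff).
Labor force = 1,796.70 + 65.79 = 1,862.49 thousand.
Not in labor force = 326.64 + 10.08 + 168.84 + 75.25 = 580.81 thousand (those not working and not actively searching are outside the labor force — including those who want a job but have given up searching).
Civilian working-age population = 1,862.49 + 580.81 = 2,443.30 thousand.
Unemployment rate = 65.79 / 1,862.49 = 3.53%.
Labor force participation rate = 1,862.49 / 2,443.30 = 76.23%.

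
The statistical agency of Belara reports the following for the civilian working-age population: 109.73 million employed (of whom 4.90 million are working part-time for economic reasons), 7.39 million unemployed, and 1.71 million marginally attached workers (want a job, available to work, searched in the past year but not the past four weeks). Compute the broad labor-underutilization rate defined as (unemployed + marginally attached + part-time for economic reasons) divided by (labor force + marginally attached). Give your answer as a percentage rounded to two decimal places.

Broad underutilization rate ≈ 11.78%.

Labor force = 109.73 + 7.39 = 117.12 million.
Numerator = 7.39 + 1.71 + 4.90 = 14.00 million.
Denominator = 117.12 + 1.71 = 118.83 million.
Broad rate = 14.00 / 118.83 = 11.78%.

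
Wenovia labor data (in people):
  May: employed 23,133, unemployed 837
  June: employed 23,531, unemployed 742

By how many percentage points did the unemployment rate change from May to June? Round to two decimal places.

May: labor force = 23,133 + 837 = 23,970; u = 837/23,970 = 3.49%.
June: labor force = 23,531 + 742 = 24,273; u = 742/24,273 = 3.06%.
Change = 3.06% − 3.49% = −0.43 pp.

The unemployment rate changed by −0.43 percentage points.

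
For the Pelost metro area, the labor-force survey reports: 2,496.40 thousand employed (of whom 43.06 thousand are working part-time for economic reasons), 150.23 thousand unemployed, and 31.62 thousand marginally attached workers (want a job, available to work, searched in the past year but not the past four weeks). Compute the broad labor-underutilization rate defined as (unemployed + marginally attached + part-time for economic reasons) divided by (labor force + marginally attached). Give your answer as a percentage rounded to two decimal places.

Broad underutilization rate ≈ 8.40%.

Labor force = 2,496.40 + 150.23 = 2,646.63 thousand.
Numerator = 150.23 + 31.62 + 43.06 = 224.91 thousand.
Denominator = 2,646.63 + 31.62 = 2,678.25 thousand.
Broad rate = 224.91 / 2,678.25 = 8.40%.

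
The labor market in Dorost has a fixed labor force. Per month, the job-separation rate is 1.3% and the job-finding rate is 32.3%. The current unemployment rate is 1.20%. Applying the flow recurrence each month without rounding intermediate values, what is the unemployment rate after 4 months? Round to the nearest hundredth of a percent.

With a fixed labor force, u_{t+1} = u_t + s·(1−u_t) − f·u_t = u_t·(1−s−f) + s.
Here 1−s−f = 0.664 and s = 0.013.
u_1 = 0.012000 × 0.664 + 0.013 = 0.020968.
u_2 = 0.020968 × 0.664 + 0.013 = 0.026923.
u_3 = 0.026923 × 0.664 + 0.013 = 0.030877.
u_4 = 0.030877 × 0.664 + 0.013 = 0.033502.

Unemployment rate after four months ≈ 3.35%.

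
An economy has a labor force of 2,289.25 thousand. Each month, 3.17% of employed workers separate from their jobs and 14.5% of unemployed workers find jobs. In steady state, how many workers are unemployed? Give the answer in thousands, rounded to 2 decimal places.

Steady-state unemployment rate u* = s/(s+f) = 3.17/(3.17+14.5) = 0.179400.
Unemployed = u* × labor force = 0.179400 × 2,289.25 ≈ 410.69 thousand.

About 410.69 thousand are unemployed in steady state.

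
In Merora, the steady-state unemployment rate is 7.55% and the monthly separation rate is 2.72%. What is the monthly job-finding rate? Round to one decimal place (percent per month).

From u* = s/(s+f): f = s·(1−u)/u.
f = 2.72 × (1 − 0.0755) / 0.0755 = 2.5146 / 0.0755 ≈ 33.3% per month.

Job-finding rate ≈ 33.3% per month.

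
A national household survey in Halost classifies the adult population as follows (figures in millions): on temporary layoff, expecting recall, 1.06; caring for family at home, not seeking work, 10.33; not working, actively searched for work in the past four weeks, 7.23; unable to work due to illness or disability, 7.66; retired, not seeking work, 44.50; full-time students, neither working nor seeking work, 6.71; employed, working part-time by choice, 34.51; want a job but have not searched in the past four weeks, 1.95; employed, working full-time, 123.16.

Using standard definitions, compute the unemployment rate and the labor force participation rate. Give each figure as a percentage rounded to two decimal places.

Employed = 34.51 + 123.16 = 157.67 million.
Unemployed = 1.06 + 7.23 = 8.29 million (jobless and actively searching, or on temporary layoff).
Labor force = 157.67 + 8.29 = 165.96 million.
Not in labor force = 10.33 + 7.66 + 44.50 + 6.71 + 1.95 = 71.15 million (those not working and not actively searching are outside the labor force — including those who want a job but have given up searching).
Civilian working-age population = 165.96 + 71.15 = 237.11 million.
Unemployment rate = 8.29 / 165.96 = 5.00%.
Labor force participation rate = 165.96 / 237.11 = 69.99%.

Unemployment rate ≈ 5.00%; labor force participation rate ≈ 69.99%.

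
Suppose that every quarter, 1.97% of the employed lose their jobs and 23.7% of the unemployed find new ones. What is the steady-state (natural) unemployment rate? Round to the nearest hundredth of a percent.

Steady-state unemployment rate ≈ 7.67%.

At steady state the flows balance: s·E = f·U, so U/(E+U) = s/(s+f).
u* = 1.97 / (1.97 + 23.7) = 1.97 / 25.67 = 7.67%.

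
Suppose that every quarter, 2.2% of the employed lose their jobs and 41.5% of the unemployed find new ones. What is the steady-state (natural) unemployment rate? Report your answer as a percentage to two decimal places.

Steady-state unemployment rate ≈ 5.03%.

At steady state the flows balance: s·E = f·U, so U/(E+U) = s/(s+f).
u* = 2.2 / (2.2 + 41.5) = 2.2 / 43.70 = 5.03%.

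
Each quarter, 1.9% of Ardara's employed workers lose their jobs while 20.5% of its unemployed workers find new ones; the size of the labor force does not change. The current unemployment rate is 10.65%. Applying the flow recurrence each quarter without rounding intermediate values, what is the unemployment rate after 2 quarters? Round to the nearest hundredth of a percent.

With a fixed labor force, u_{t+1} = u_t + s·(1−u_t) − f·u_t = u_t·(1−s−f) + s.
Here 1−s−f = 0.776 and s = 0.019.
u_1 = 0.106500 × 0.776 + 0.019 = 0.101644.
u_2 = 0.101644 × 0.776 + 0.019 = 0.097876.

Unemployment rate after two quarters ≈ 9.79%.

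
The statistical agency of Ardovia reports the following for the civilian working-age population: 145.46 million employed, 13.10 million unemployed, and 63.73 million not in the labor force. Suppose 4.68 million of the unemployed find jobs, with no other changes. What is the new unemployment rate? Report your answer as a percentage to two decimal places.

New unemployment rate ≈ 5.31%.

Initially, labor force = 145.46 + 13.10 = 158.56 million, so u = 13.10/158.56 = 8.26%.
After the change, unemployed falls and employed rises by 4.68; labor force unchanged → E = 150.14, U = 8.42, labor force = 158.56 million.
New unemployment rate = 8.42 / 158.56 = 5.31%.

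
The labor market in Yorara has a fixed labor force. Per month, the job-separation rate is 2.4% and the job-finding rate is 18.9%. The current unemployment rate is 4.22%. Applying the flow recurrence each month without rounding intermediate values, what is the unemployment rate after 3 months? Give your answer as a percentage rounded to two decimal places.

With a fixed labor force, u_{t+1} = u_t + s·(1−u_t) − f·u_t = u_t·(1−s−f) + s.
Here 1−s−f = 0.787 and s = 0.024.
u_1 = 0.042200 × 0.787 + 0.024 = 0.057211.
u_2 = 0.057211 × 0.787 + 0.024 = 0.069025.
u_3 = 0.069025 × 0.787 + 0.024 = 0.078323.

Unemployment rate after three months ≈ 7.83%.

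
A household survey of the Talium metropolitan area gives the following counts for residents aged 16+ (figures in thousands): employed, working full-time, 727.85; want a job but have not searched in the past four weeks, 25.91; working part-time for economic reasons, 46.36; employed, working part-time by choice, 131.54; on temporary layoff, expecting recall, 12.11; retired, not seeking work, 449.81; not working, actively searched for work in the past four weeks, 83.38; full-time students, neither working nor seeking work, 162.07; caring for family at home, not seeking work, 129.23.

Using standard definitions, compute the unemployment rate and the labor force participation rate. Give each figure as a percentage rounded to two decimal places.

Unemployment rate ≈ 9.54%; labor force participation rate ≈ 56.62%.

Employed = 727.85 + 46.36 + 131.54 = 905.75 thousand (anyone who worked, including part-time for economic reasons, counts as employed).
Unemployed = 12.11 + 83.38 = 95.49 thousand (jobless and actively searching, or on temporary layoff).
Labor force = 905.75 + 95.49 = 1,001.24 thousand.
Not in labor force = 25.91 + 449.81 + 162.07 + 129.23 = 767.02 thousand (those not working and not actively searching are outside the labor force — including those who want a job but have given up searching).
Civilian working-age population = 1,001.24 + 767.02 = 1,768.26 thousand.
Unemployment rate = 95.49 / 1,001.24 = 9.54%.
Labor force participation rate = 1,001.24 / 1,768.26 = 56.62%.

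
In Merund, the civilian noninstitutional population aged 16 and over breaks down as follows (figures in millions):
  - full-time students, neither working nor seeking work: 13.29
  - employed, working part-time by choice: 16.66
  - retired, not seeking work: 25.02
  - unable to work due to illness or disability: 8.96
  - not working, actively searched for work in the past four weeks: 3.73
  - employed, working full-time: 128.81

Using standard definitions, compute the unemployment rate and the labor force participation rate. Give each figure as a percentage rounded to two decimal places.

Unemployment rate ≈ 2.50%; labor force participation rate ≈ 75.94%.

Employed = 16.66 + 128.81 = 145.47 million.
Unemployed = 3.73 million.
Labor force = 145.47 + 3.73 = 149.20 million.
Not in labor force = 13.29 + 25.02 + 8.96 = 47.27 million (those not working and not actively searching are outside the labor force).
Civilian working-age population = 149.20 + 47.27 = 196.47 million.
Unemployment rate = 3.73 / 149.20 = 2.50%.
Labor force participation rate = 149.20 / 196.47 = 75.94%.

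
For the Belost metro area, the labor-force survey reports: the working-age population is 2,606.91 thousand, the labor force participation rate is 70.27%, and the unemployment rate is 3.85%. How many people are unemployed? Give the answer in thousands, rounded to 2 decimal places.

About 70.53 thousand are unemployed.

Labor force = 0.7027 × 2,606.91 = 1,831.88 thousand.
Unemployed = 0.0385 × 1,831.88 ≈ 70.53 thousand.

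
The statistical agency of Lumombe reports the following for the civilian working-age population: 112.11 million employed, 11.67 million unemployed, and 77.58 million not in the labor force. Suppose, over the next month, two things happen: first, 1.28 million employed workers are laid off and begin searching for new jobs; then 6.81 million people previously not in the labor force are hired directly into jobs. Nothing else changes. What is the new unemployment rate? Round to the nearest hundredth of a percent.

Initially, labor force = 112.11 + 11.67 = 123.78 million, so u = 11.67/123.78 = 9.43%.
After the first change, employed falls and unemployed rises by 1.28; labor force unchanged → E = 110.83, U = 12.95, labor force = 123.78 million.
After the second change, employed and labor force both rise by 6.81; unemployed unchanged → E = 117.64, U = 12.95, labor force = 130.59 million.
New unemployment rate = 12.95 / 130.59 = 9.92%.

New unemployment rate ≈ 9.92%.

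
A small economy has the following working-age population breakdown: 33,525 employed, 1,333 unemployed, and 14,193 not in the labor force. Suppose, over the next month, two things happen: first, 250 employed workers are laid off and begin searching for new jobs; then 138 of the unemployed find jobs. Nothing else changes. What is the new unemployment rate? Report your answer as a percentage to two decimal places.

New unemployment rate ≈ 4.15%.

Initially, labor force = 33,525 + 1,333 = 34,858, so u = 1,333/34,858 = 3.82%.
After the first change, employed falls and unemployed rises by 250; labor force unchanged → E = 33,275, U = 1,583, labor force = 34,858.
After the second change, unemployed falls and employed rises by 138; labor force unchanged → E = 33,413, U = 1,445, labor force = 34,858.
New unemployment rate = 1,445 / 34,858 = 4.15%.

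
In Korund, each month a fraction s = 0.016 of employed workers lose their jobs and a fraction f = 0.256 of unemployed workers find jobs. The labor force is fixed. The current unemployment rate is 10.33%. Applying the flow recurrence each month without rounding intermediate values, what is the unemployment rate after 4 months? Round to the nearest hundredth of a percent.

With a fixed labor force, u_{t+1} = u_t + s·(1−u_t) − f·u_t = u_t·(1−s−f) + s.
Here 1−s−f = 0.728 and s = 0.016.
u_1 = 0.103300 × 0.728 + 0.016 = 0.091202.
u_2 = 0.091202 × 0.728 + 0.016 = 0.082395.
u_3 = 0.082395 × 0.728 + 0.016 = 0.075984.
u_4 = 0.075984 × 0.728 + 0.016 = 0.071316.

Unemployment rate after four months ≈ 7.13%.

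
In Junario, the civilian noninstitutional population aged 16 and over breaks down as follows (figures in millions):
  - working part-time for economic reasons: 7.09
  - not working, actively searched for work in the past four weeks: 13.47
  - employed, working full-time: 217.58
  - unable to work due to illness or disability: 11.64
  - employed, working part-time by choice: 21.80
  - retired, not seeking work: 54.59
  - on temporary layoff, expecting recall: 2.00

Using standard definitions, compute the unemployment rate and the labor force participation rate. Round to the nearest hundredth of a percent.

Unemployment rate ≈ 5.91%; labor force participation rate ≈ 79.82%.

Employed = 7.09 + 217.58 + 21.80 = 246.47 million (anyone who worked, including part-time for economic reasons, counts as employed).
Unemployed = 13.47 + 2.00 = 15.47 million (jobless and actively searching, or on temporary layoff).
Labor force = 246.47 + 15.47 = 261.94 million.
Not in labor force = 11.64 + 54.59 = 66.23 million (those not working and not actively searching are outside the labor force).
Civilian working-age population = 261.94 + 66.23 = 328.17 million.
Unemployment rate = 15.47 / 261.94 = 5.91%.
Labor force participation rate = 261.94 / 328.17 = 79.82%.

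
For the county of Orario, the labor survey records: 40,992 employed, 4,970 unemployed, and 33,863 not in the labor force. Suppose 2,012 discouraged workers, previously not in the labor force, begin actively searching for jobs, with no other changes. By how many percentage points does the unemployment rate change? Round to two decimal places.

The unemployment rate changes by +3.74 percentage points.

Initially, labor force = 40,992 + 4,970 = 45,962, so u = 4,970/45,962 = 10.81%.
After the change, unemployed and labor force both rise by 2,012 → E = 40,992, U = 6,982, labor force = 47,974.
New unemployment rate = 6,982 / 47,974 = 14.55%.
Change = 14.55% − 10.81% = +3.74 percentage points.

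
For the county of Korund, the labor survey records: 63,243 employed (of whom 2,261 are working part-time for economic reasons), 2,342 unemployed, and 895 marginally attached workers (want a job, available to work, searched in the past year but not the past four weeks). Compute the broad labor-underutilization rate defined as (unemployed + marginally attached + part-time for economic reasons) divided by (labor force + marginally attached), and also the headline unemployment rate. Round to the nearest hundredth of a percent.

Broad underutilization rate ≈ 8.27%; headline unemployment rate ≈ 3.57%.

Labor force = 63,243 + 2,342 = 65,585.
Numerator = 2,342 + 895 + 2,261 = 5,498.
Denominator = 65,585 + 895 = 66,480.
Broad rate = 5,498 / 66,480 = 8.27%.
Headline unemployment rate = 2,342 / 65,585 = 3.57%.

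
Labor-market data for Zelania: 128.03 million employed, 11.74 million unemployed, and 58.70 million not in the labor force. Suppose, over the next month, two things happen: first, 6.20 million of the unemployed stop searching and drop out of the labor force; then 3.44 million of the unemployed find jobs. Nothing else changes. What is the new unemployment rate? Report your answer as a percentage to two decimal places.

New unemployment rate ≈ 1.57%.

Initially, labor force = 128.03 + 11.74 = 139.77 million, so u = 11.74/139.77 = 8.40%.
After the first change, unemployed and labor force both fall by 6.20 → E = 128.03, U = 5.54, labor force = 133.57 million.
After the second change, unemployed falls and employed rises by 3.44; labor force unchanged → E = 131.47, U = 2.10, labor force = 133.57 million.
New unemployment rate = 2.10 / 133.57 = 1.57%.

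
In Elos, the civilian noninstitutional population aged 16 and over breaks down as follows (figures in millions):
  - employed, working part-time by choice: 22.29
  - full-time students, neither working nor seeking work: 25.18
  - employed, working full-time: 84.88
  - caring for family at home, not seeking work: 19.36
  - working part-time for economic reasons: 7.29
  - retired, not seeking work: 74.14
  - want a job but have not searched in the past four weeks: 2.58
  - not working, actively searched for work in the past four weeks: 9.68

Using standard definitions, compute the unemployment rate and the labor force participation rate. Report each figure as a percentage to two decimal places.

Employed = 22.29 + 84.88 + 7.29 = 114.46 million (anyone who worked, including part-time for economic reasons, counts as employed).
Unemployed = 9.68 million.
Labor force = 114.46 + 9.68 = 124.14 million.
Not in labor force = 25.18 + 19.36 + 74.14 + 2.58 = 121.26 million (those not working and not actively searching are outside the labor force — including those who want a job but have given up searching).
Civilian working-age population = 124.14 + 121.26 = 245.40 million.
Unemployment rate = 9.68 / 124.14 = 7.80%.
Labor force participation rate = 124.14 / 245.40 = 50.59%.

Unemployment rate ≈ 7.80%; labor force participation rate ≈ 50.59%.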